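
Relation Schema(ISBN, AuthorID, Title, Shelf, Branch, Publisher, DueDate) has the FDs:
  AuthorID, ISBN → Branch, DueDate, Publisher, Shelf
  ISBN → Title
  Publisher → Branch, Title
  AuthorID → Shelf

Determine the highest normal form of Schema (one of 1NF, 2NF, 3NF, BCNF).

Candidate key: {AuthorID, ISBN}. Prime attributes: {AuthorID, ISBN}.
For ISBN → Title we have {ISBN}⁺ = {ISBN, Title}; {ISBN} is not a superkey, so BCNF fails.
ISBN → Title determines the non-prime attribute {Title} from a non-superkey — 3NF is violated.
The proper key subset {AuthorID} of {AuthorID, ISBN} determines non-prime {Shelf}, so the relation is not even in 2NF.

1NF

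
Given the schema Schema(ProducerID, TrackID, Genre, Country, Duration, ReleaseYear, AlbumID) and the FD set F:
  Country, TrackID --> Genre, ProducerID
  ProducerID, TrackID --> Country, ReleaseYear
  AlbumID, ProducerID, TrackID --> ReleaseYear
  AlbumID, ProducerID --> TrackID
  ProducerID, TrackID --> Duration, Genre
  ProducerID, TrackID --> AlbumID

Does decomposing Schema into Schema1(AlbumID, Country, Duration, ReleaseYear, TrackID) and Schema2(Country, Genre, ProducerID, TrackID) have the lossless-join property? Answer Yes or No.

Yes

Common attributes: {Country, TrackID}; their closure is {AlbumID, Country, Duration, Genre, ProducerID, ReleaseYear, TrackID}.
This includes all of Schema1, so the common attributes are a superkey of Schema1 — the join is lossless.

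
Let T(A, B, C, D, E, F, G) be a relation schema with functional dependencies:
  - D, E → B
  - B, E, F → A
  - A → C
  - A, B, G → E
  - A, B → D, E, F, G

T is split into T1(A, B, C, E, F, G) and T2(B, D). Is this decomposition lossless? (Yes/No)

The shared attributes are {B} and {B}⁺ = {B}.
Neither T1 nor T2 is contained in that closure, so the decomposition is lossy.

No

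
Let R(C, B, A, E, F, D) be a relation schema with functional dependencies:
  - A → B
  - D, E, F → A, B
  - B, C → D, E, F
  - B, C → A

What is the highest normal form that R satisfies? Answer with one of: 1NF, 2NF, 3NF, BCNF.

3NF

Candidate keys: {A, C}, {B, C}, {C, D, E, F}. Prime attributes: {A, B, C, D, E, F}.
A → B: {A}⁺ = {A, B}, which is not all of the attributes, so the left side is not a superkey — BCNF is violated.
Its right-hand attributes {B} are all prime, as are those of every other non-superkey FD — the relation is in 3NF.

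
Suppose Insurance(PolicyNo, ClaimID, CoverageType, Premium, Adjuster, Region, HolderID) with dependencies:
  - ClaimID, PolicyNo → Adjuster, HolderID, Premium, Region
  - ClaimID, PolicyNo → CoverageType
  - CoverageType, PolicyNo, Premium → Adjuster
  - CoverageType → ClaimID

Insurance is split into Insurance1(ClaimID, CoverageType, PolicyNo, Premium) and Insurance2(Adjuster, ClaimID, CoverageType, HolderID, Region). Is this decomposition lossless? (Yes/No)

The shared attributes are {ClaimID, CoverageType} and {ClaimID, CoverageType}⁺ = {ClaimID, CoverageType}.
Neither Insurance1 nor Insurance2 is contained in that closure, so the decomposition is lossy.

No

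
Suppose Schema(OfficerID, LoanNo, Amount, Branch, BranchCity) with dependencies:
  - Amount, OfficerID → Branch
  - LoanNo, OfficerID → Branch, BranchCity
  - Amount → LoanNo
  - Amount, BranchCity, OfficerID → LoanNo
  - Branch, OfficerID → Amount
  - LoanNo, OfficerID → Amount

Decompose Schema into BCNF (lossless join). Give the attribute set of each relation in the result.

{Amount, Branch, BranchCity, OfficerID}; {Amount, LoanNo}

Candidate keys of the original relation: {Amount, OfficerID}, {Branch, OfficerID}, {LoanNo, OfficerID}.
In {Amount, Branch, BranchCity, LoanNo, OfficerID}, {Amount} is not a superkey ({Amount}⁺ restricted to this set is {Amount, LoanNo}), so split on Amount → LoanNo into {Amount, LoanNo} and {Amount, Branch, BranchCity, OfficerID}.
{Amount, LoanNo}: every determinant is a superkey — BCNF.
{Amount, Branch, BranchCity, OfficerID}: every determinant is a superkey — BCNF.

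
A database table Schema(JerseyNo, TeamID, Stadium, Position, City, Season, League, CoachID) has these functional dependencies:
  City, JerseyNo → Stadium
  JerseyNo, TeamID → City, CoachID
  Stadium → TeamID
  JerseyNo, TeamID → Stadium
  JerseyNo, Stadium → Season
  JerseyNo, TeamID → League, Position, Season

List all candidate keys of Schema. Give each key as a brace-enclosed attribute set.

{City, JerseyNo}, {JerseyNo, Stadium}, {JerseyNo, TeamID}

Attributes never on any right-hand side: {JerseyNo} — every candidate key must contain it.
{City, JerseyNo} is a candidate key since {City, JerseyNo}⁺ = {City, CoachID, JerseyNo, League, Position, Season, Stadium, TeamID} covers every attribute.
{JerseyNo, Stadium} is a candidate key since {JerseyNo, Stadium}⁺ = {City, CoachID, JerseyNo, League, Position, Season, Stadium, TeamID} covers every attribute.
{JerseyNo, TeamID} is a candidate key since {JerseyNo, TeamID}⁺ = {City, CoachID, JerseyNo, League, Position, Season, Stadium, TeamID} covers every attribute.
No proper subset of any of these is a key, and no other minimal superkey exists.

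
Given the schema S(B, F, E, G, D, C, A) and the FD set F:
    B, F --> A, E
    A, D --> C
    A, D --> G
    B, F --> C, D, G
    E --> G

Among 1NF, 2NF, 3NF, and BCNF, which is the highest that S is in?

2NF

Candidate key: {B, F}. Prime attributes: {B, F}.
A, D --> C: {A, D}⁺ = {A, C, D, G}, which is not all of the attributes, so the left side is not a superkey — BCNF is violated.
A, D --> C has non-prime {C} on the right and a non-superkey on the left, so 3NF fails.
Checking every proper subset of each key, none determines a non-prime attribute — 2NF is satisfied.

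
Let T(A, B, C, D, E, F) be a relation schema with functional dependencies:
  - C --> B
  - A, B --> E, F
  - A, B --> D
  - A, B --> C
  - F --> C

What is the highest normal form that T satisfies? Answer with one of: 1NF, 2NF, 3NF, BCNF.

3NF

Candidate keys: {A, B}, {A, C}, {A, F}. Prime attributes: {A, B, C, F}.
For C --> B we have {C}⁺ = {B, C}; {C} is not a superkey, so BCNF fails.
Since {B} ⊆ prime attributes and every other non-superkey FD also has a prime right side, the schema is in 3NF.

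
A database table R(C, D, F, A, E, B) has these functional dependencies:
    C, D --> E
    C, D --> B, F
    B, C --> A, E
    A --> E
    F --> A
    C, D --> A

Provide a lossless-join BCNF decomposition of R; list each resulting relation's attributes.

Candidate key of the original relation: {C, D}.
In {A, B, C, D, E, F}, {B, C} is not a superkey ({B, C}⁺ restricted to this set is {A, B, C, E}), so split on B, C --> A, E into {A, B, C, E} and {B, C, D, F}.
In {A, B, C, E}, {A} is not a superkey ({A}⁺ restricted to this set is {A, E}), so split on A --> E into {A, E} and {A, B, C}.
{A, E} is in BCNF.
{A, B, C} is in BCNF.
{B, C, D, F} is in BCNF.

{A, B, C}; {A, E}; {B, C, D, F}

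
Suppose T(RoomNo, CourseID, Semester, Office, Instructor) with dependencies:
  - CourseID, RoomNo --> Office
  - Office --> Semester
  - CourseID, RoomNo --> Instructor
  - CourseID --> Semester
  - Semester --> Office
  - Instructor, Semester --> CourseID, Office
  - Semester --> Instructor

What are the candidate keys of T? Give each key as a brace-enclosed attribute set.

{CourseID, RoomNo}, {Office, RoomNo}, {RoomNo, Semester}

Attributes never on any right-hand side: {RoomNo} — every candidate key must contain it.
{CourseID, RoomNo} is a candidate key since {CourseID, RoomNo}⁺ = {CourseID, Instructor, Office, RoomNo, Semester} covers every attribute.
{Office, RoomNo} is a candidate key since {Office, RoomNo}⁺ = {CourseID, Instructor, Office, RoomNo, Semester} covers every attribute.
{RoomNo, Semester} is a candidate key since {RoomNo, Semester}⁺ = {CourseID, Instructor, Office, RoomNo, Semester} covers every attribute.
Any other superkey properly contains one of these, so there are no further candidate keys.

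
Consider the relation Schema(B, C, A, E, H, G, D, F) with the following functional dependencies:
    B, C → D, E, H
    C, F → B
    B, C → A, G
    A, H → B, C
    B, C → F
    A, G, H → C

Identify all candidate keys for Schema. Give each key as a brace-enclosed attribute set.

{A, H}, {B, C}, {C, F}

{A, H}⁺ = {A, B, C, D, E, F, G, H} — all of the relation — so {A, H} is a candidate key.
{B, C}⁺ = {A, B, C, D, E, F, G, H} — all of the relation — so {B, C} is a candidate key.
{C, F}⁺ = {A, B, C, D, E, F, G, H} — all of the relation — so {C, F} is a candidate key.
No proper subset of any of these is a key, and no other minimal superkey exists.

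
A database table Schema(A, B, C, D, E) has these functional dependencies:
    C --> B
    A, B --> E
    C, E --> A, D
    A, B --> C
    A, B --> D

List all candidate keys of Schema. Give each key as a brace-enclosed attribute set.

{A, B}⁺ = {A, B, C, D, E} — all of the relation — so {A, B} is a candidate key.
{A, C}⁺ = {A, B, C, D, E} — all of the relation — so {A, C} is a candidate key.
{C, E}⁺ = {A, B, C, D, E} — all of the relation — so {C, E} is a candidate key.
These are minimal and exhaustive — every other superkey contains one of them.

{A, B}, {A, C}, {C, E}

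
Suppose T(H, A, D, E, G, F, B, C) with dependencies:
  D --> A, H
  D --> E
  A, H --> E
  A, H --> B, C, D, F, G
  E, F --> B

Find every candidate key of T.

{A, H}, {D}

{D} is a candidate key since {D}⁺ = {A, B, C, D, E, F, G, H} covers every attribute.
{A, H} is a candidate key since {A, H}⁺ = {A, B, C, D, E, F, G, H} covers every attribute.
No proper subset of any of these is a key, and no other minimal superkey exists.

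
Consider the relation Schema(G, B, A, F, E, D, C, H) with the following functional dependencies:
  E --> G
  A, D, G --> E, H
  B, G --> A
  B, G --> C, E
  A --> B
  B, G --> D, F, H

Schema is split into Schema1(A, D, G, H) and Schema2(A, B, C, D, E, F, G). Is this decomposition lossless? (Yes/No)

The shared attributes are {A, D, G} and {A, D, G}⁺ = {A, B, C, D, E, F, G, H}.
This includes all of Schema1, so the common attributes are a superkey of Schema1 — the join is lossless.

Yes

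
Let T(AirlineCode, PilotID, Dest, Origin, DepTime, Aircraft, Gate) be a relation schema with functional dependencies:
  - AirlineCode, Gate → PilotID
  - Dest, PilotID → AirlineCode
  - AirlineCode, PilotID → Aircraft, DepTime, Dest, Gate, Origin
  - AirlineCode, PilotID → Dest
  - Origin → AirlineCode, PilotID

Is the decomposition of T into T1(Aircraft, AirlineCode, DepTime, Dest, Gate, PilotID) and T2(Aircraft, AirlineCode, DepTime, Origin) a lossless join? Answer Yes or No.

No

Common attributes: {Aircraft, AirlineCode, DepTime}; their closure is {Aircraft, AirlineCode, DepTime}.
Neither T1 nor T2 is contained in that closure, so the decomposition is lossy.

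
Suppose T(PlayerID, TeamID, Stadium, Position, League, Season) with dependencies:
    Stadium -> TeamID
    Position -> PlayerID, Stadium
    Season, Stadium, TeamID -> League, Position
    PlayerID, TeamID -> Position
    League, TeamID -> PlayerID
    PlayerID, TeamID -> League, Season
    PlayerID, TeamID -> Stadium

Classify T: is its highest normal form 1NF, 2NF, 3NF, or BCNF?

3NF

Candidate keys: {League, Stadium}, {League, TeamID}, {PlayerID, Stadium}, {PlayerID, TeamID}, {Position}, {Season, Stadium}. Prime attributes: {League, PlayerID, Position, Season, Stadium, TeamID}.
Stadium -> TeamID breaks BCNF: {Stadium}⁺ = {Stadium, TeamID}, so {Stadium} is not a superkey.
But every attribute on its right side ({TeamID}) is prime, and the same holds for every other non-superkey FD, so 3NF still holds.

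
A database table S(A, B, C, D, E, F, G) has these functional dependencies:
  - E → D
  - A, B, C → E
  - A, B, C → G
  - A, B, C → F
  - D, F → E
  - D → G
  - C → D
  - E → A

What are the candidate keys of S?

{A, B, C}, {B, C, E}, {B, C, F}

No FD produces {B, C}, so they must be in every candidate key.
{A, B, C}⁺ = {A, B, C, D, E, F, G} — all of the relation — so {A, B, C} is a candidate key.
{B, C, E}⁺ = {A, B, C, D, E, F, G} — all of the relation — so {B, C, E} is a candidate key.
{B, C, F}⁺ = {A, B, C, D, E, F, G} — all of the relation — so {B, C, F} is a candidate key.
These are minimal and exhaustive — every other superkey contains one of them.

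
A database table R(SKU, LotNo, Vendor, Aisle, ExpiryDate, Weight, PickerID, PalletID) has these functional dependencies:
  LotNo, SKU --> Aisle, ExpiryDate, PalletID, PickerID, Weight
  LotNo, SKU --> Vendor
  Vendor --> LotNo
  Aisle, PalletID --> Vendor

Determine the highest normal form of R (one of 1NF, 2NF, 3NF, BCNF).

3NF

Candidate keys: {Aisle, PalletID, SKU}, {LotNo, SKU}, {SKU, Vendor}. Prime attributes: {Aisle, LotNo, PalletID, SKU, Vendor}.
Vendor --> LotNo: {Vendor}⁺ = {LotNo, Vendor}, which is not all of the attributes, so the left side is not a superkey — BCNF is violated.
Its right-hand attributes {LotNo} are all prime, as are those of every other non-superkey FD — the relation is in 3NF.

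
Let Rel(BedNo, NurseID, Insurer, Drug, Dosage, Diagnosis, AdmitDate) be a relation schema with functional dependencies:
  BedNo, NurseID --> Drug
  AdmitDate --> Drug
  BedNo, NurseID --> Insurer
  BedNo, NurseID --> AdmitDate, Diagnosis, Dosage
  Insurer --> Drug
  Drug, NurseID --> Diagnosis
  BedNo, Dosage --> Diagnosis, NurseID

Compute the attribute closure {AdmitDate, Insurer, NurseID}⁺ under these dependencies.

Start with {AdmitDate, Insurer, NurseID}.
AdmitDate --> Drug applies; add {Drug} → now {AdmitDate, Drug, Insurer, NurseID}.
Drug, NurseID --> Diagnosis applies; add {Diagnosis} → now {AdmitDate, Diagnosis, Drug, Insurer, NurseID}.
No further FD applies.

{AdmitDate, Diagnosis, Drug, Insurer, NurseID}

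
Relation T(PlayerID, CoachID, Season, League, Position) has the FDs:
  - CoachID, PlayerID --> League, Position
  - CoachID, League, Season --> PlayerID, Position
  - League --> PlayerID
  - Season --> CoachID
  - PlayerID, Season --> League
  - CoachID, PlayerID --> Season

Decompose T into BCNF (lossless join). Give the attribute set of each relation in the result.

Candidate keys of the original relation: {CoachID, League}, {CoachID, PlayerID}, {League, Season}, {PlayerID, Season}.
{CoachID, League, PlayerID, Position, Season}: {League} determines {League, PlayerID} here but is not a superkey — split on League --> PlayerID, giving {League, PlayerID} and {CoachID, League, Position, Season}.
{League, PlayerID} has no BCNF violation.
{CoachID, League, Position, Season}: {Season} determines {CoachID, Season} here but is not a superkey — split on Season --> CoachID, giving {CoachID, Season} and {League, Position, Season}.
{CoachID, Season} has no BCNF violation.
{League, Position, Season} has no BCNF violation.

{CoachID, Season}; {League, PlayerID}; {League, Position, Season}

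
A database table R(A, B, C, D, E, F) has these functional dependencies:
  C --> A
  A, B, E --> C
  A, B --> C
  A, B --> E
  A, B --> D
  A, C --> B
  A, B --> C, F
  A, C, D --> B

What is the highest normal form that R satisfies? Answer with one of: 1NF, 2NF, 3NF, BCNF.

Candidate keys: {A, B}, {C}. Prime attributes: {A, B, C}.
The left-hand side of every FD is a superkey, so BCNF is satisfied.

BCNF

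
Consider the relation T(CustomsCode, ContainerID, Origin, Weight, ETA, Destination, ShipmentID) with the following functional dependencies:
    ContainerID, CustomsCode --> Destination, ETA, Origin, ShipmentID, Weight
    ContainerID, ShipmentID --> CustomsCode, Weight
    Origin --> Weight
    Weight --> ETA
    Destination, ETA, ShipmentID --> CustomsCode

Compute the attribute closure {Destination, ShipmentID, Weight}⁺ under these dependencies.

{CustomsCode, Destination, ETA, ShipmentID, Weight}

Start with {Destination, ShipmentID, Weight}.
Weight --> ETA applies; add {ETA} → now {Destination, ETA, ShipmentID, Weight}.
Destination, ETA, ShipmentID --> CustomsCode applies; add {CustomsCode} → now {CustomsCode, Destination, ETA, ShipmentID, Weight}.
No further FD applies.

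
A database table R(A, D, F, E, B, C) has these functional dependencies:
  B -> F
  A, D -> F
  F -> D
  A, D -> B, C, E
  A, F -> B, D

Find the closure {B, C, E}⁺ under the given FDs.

Start with {B, C, E}.
B -> F applies; add {F} → now {B, C, E, F}.
F -> D applies; add {D} → now {B, C, D, E, F}.
No further FD applies.

{B, C, D, E, F}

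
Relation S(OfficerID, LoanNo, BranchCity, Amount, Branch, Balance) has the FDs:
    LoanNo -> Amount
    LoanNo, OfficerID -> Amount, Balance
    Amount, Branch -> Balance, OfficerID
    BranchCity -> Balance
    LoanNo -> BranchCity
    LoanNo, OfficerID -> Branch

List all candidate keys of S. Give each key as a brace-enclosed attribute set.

{LoanNo} never appears on the right of any FD, so every key must include it.
{Branch, LoanNo}⁺ = {Amount, Balance, Branch, BranchCity, LoanNo, OfficerID}, which is every attribute, so {Branch, LoanNo} is a candidate key.
{LoanNo, OfficerID}⁺ = {Amount, Balance, Branch, BranchCity, LoanNo, OfficerID}, which is every attribute, so {LoanNo, OfficerID} is a candidate key.
Any other superkey properly contains one of these, so there are no further candidate keys.

{Branch, LoanNo}, {LoanNo, OfficerID}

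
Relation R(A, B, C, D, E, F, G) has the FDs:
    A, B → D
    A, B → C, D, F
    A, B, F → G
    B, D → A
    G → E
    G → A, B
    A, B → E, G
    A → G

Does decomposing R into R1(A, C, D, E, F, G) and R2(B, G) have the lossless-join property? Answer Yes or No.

The shared attributes are {G} and {G}⁺ = {A, B, C, D, E, F, G}.
This includes all of R1, so the common attributes are a superkey of R1 — the join is lossless.

Yes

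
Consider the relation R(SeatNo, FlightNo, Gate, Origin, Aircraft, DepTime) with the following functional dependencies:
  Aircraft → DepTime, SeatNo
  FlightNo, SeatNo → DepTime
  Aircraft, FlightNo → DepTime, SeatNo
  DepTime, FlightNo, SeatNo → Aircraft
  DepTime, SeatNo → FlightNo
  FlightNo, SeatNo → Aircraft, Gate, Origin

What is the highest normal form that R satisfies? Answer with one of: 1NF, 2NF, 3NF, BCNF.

BCNF

Candidate keys: {Aircraft}, {DepTime, SeatNo}, {FlightNo, SeatNo}. Prime attributes: {Aircraft, DepTime, FlightNo, SeatNo}.
Every FD has a superkey on the left, so the relation is in BCNF.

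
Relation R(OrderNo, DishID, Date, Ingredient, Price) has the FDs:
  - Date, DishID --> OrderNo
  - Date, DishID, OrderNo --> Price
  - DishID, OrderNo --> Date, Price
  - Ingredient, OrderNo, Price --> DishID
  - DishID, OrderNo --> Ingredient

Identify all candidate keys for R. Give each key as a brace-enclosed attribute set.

{Date, DishID}⁺ = {Date, DishID, Ingredient, OrderNo, Price} — all of the relation — so {Date, DishID} is a candidate key.
{DishID, OrderNo}⁺ = {Date, DishID, Ingredient, OrderNo, Price} — all of the relation — so {DishID, OrderNo} is a candidate key.
{Ingredient, OrderNo, Price}⁺ = {Date, DishID, Ingredient, OrderNo, Price} — all of the relation — so {Ingredient, OrderNo, Price} is a candidate key.
Any other superkey properly contains one of these, so there are no further candidate keys.

{Date, DishID}, {DishID, OrderNo}, {Ingredient, OrderNo, Price}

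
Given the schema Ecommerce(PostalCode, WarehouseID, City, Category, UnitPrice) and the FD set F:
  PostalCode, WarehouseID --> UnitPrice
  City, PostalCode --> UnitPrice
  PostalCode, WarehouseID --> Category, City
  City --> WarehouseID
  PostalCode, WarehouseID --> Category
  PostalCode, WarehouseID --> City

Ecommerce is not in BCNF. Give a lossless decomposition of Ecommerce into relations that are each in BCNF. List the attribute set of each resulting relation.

Candidate keys of the original relation: {City, PostalCode}, {PostalCode, WarehouseID}.
Within {Category, City, PostalCode, UnitPrice, WarehouseID}: {City}⁺ ∩ {Category, City, PostalCode, UnitPrice, WarehouseID} = {City, WarehouseID}, not the whole set, so City --> WarehouseID violates BCNF; decompose into {City, WarehouseID} and {Category, City, PostalCode, UnitPrice}.
{City, WarehouseID} is in BCNF.
{Category, City, PostalCode, UnitPrice} is in BCNF.

{Category, City, PostalCode, UnitPrice}; {City, WarehouseID}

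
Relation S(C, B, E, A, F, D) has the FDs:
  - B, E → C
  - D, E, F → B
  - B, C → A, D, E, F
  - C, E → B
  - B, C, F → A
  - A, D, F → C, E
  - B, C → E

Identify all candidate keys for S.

{A, D, F}, {B, C}, {B, E}, {C, E}, {D, E, F}

{B, C}⁺ = {A, B, C, D, E, F}, which is every attribute, so {B, C} is a candidate key.
{B, E}⁺ = {A, B, C, D, E, F}, which is every attribute, so {B, E} is a candidate key.
{C, E}⁺ = {A, B, C, D, E, F}, which is every attribute, so {C, E} is a candidate key.
{A, D, F}⁺ = {A, B, C, D, E, F}, which is every attribute, so {A, D, F} is a candidate key.
{D, E, F}⁺ = {A, B, C, D, E, F}, which is every attribute, so {D, E, F} is a candidate key.
Any other superkey properly contains one of these, so there are no further candidate keys.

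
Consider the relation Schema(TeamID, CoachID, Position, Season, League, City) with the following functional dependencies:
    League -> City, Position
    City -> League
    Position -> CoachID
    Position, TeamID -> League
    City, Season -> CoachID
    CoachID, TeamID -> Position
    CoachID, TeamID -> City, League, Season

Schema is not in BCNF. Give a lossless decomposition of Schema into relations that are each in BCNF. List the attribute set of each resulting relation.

{City, League, Position}; {CoachID, Position}; {League, Season, TeamID}

Candidate keys of the original relation: {City, TeamID}, {CoachID, TeamID}, {League, TeamID}, {Position, TeamID}.
In {City, CoachID, League, Position, Season, TeamID}, {League} is not a superkey ({League}⁺ restricted to this set is {City, CoachID, League, Position}), so split on League -> City, CoachID, Position into {City, CoachID, League, Position} and {League, Season, TeamID}.
In {City, CoachID, League, Position}, {Position} is not a superkey ({Position}⁺ restricted to this set is {CoachID, Position}), so split on Position -> CoachID into {CoachID, Position} and {City, League, Position}.
{CoachID, Position} has no BCNF violation.
{City, League, Position} has no BCNF violation.
{League, Season, TeamID} has no BCNF violation.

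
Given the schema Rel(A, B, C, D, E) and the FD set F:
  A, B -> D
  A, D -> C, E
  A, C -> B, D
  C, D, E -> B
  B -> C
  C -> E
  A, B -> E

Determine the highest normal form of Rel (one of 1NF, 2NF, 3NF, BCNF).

Candidate keys: {A, B}, {A, C}, {A, D}. Prime attributes: {A, B, C, D}.
C, D, E -> B: {C, D, E}⁺ = {B, C, D, E}, which is not all of the attributes, so the left side is not a superkey — BCNF is violated.
Because {E} is non-prime and the left side of C -> E is not a superkey, the relation is not in 3NF.
{B} is a proper subset of the key {A, B}, and {B}⁺ contains the non-prime attribute {E} — a partial dependency, so 2NF is violated.

1NF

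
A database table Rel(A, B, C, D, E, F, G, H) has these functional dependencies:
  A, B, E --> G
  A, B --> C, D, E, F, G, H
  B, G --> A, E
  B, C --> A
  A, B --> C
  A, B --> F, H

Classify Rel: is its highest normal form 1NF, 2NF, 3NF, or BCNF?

Candidate keys: {A, B}, {B, C}, {B, G}. Prime attributes: {A, B, C, G}.
Each dependency's left side is a superkey — BCNF holds.

BCNF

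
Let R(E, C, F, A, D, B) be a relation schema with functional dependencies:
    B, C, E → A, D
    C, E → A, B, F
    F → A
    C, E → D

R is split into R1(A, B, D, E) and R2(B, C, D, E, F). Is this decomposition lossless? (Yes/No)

Common attributes: {B, D, E}; their closure is {B, D, E}.
The closure covers neither R1 nor R2 entirely; the join is not lossless.

No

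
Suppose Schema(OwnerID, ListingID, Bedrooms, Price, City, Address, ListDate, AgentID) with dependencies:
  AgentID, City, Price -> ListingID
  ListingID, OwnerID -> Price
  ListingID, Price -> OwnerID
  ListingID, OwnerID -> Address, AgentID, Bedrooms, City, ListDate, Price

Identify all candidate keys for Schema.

{AgentID, City, Price}, {ListingID, OwnerID}, {ListingID, Price}

Closure of {ListingID, OwnerID} is {Address, AgentID, Bedrooms, City, ListDate, ListingID, OwnerID, Price}, the whole schema; {ListingID, OwnerID} is a candidate key.
Closure of {ListingID, Price} is {Address, AgentID, Bedrooms, City, ListDate, ListingID, OwnerID, Price}, the whole schema; {ListingID, Price} is a candidate key.
Closure of {AgentID, City, Price} is {Address, AgentID, Bedrooms, City, ListDate, ListingID, OwnerID, Price}, the whole schema; {AgentID, City, Price} is a candidate key.
These are minimal and exhaustive — every other superkey contains one of them.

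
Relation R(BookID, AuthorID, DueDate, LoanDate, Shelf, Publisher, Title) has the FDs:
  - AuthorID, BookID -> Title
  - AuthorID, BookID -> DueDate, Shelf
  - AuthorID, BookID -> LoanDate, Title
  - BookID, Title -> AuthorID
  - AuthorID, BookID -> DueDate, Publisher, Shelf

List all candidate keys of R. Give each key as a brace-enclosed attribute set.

Attributes never on any right-hand side: {BookID} — every candidate key must contain it.
{AuthorID, BookID}⁺ = {AuthorID, BookID, DueDate, LoanDate, Publisher, Shelf, Title}, which is every attribute, so {AuthorID, BookID} is a candidate key.
{BookID, Title}⁺ = {AuthorID, BookID, DueDate, LoanDate, Publisher, Shelf, Title}, which is every attribute, so {BookID, Title} is a candidate key.
Any other superkey properly contains one of these, so there are no further candidate keys.

{AuthorID, BookID}, {BookID, Title}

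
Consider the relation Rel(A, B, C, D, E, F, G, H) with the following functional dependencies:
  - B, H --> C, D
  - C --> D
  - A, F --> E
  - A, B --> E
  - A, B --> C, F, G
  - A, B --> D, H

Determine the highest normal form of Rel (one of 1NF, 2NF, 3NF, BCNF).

2NF

Candidate key: {A, B}. Prime attributes: {A, B}.
B, H --> C, D: {B, H}⁺ = {B, C, D, H}, which is not all of the attributes, so the left side is not a superkey — BCNF is violated.
B, H --> C, D determines the non-prime attributes {C, D} from a non-superkey — 3NF is violated.
Checking every proper subset of each key, none determines a non-prime attribute — 2NF is satisfied.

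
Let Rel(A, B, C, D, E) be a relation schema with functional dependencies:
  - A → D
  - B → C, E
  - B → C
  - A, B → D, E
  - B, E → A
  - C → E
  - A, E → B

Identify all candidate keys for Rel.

{A, C}, {A, E}, {B}

{B} is a candidate key since {B}⁺ = {A, B, C, D, E} covers every attribute.
{A, C} is a candidate key since {A, C}⁺ = {A, B, C, D, E} covers every attribute.
{A, E} is a candidate key since {A, E}⁺ = {A, B, C, D, E} covers every attribute.
Any other superkey properly contains one of these, so there are no further candidate keys.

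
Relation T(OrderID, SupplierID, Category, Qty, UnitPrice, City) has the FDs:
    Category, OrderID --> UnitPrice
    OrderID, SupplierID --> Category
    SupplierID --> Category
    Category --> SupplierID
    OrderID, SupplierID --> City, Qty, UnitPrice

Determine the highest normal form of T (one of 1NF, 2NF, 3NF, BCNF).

Candidate keys: {Category, OrderID}, {OrderID, SupplierID}. Prime attributes: {Category, OrderID, SupplierID}.
SupplierID --> Category: {SupplierID}⁺ = {Category, SupplierID}, which is not all of the attributes, so the left side is not a superkey — BCNF is violated.
Since {Category} ⊆ prime attributes and every other non-superkey FD also has a prime right side, the schema is in 3NF.

3NF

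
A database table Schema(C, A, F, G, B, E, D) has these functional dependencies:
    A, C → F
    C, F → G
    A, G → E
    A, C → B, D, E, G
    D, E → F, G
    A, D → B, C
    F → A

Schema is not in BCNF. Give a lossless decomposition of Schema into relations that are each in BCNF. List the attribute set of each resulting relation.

{A, E, G}; {A, F}; {B, C, D, F, G}

Candidate keys of the original relation: {A, C}, {A, D}, {C, F}, {D, E}, {D, F}.
Within {A, B, C, D, E, F, G}: {A, G}⁺ ∩ {A, B, C, D, E, F, G} = {A, E, G}, not the whole set, so A, G → E violates BCNF; decompose into {A, E, G} and {A, B, C, D, F, G}.
{A, E, G}: every determinant is a superkey — BCNF.
Within {A, B, C, D, F, G}: {F}⁺ ∩ {A, B, C, D, F, G} = {A, F}, not the whole set, so F → A violates BCNF; decompose into {A, F} and {B, C, D, F, G}.
{A, F}: every determinant is a superkey — BCNF.
{B, C, D, F, G}: every determinant is a superkey — BCNF.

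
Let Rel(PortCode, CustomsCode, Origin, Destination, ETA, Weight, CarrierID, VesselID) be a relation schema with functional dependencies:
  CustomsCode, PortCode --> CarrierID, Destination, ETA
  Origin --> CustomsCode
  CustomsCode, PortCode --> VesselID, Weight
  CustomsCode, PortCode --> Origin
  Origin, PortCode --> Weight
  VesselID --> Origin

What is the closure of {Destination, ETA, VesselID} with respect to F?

{CustomsCode, Destination, ETA, Origin, VesselID}

Start with {Destination, ETA, VesselID}.
VesselID --> Origin applies; add {Origin} → now {Destination, ETA, Origin, VesselID}.
Origin --> CustomsCode applies; add {CustomsCode} → now {CustomsCode, Destination, ETA, Origin, VesselID}.
No further FD applies.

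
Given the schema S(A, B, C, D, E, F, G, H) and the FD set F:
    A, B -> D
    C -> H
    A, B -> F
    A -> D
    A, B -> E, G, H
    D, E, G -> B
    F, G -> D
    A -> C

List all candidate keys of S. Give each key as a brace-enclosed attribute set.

No FD produces {A}, so it must be in every candidate key.
{A, B} is a candidate key since {A, B}⁺ = {A, B, C, D, E, F, G, H} covers every attribute.
{A, E, G} is a candidate key since {A, E, G}⁺ = {A, B, C, D, E, F, G, H} covers every attribute.
These are minimal and exhaustive — every other superkey contains one of them.

{A, B}, {A, E, G}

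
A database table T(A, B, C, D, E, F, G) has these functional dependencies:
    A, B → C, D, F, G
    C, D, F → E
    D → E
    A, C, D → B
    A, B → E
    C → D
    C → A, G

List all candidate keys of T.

{A, B}, {C}

{C}⁺ = {A, B, C, D, E, F, G}, which is every attribute, so {C} is a candidate key.
{A, B}⁺ = {A, B, C, D, E, F, G}, which is every attribute, so {A, B} is a candidate key.
These are minimal and exhaustive — every other superkey contains one of them.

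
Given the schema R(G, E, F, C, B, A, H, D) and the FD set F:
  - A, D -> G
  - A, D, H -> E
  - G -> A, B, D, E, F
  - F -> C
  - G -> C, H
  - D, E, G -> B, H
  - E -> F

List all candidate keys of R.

{A, D}, {G}

{G}⁺ = {A, B, C, D, E, F, G, H}, which is every attribute, so {G} is a candidate key.
{A, D}⁺ = {A, B, C, D, E, F, G, H}, which is every attribute, so {A, D} is a candidate key.
No proper subset of any of these is a key, and no other minimal superkey exists.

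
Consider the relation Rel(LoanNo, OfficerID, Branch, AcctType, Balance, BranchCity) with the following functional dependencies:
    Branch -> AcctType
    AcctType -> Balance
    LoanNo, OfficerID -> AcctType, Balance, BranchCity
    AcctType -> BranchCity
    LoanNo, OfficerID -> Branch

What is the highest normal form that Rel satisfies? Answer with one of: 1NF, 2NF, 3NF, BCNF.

2NF

Candidate key: {LoanNo, OfficerID}. Prime attributes: {LoanNo, OfficerID}.
Branch -> AcctType: {Branch}⁺ = {AcctType, Balance, Branch, BranchCity}, which is not all of the attributes, so the left side is not a superkey — BCNF is violated.
Branch -> AcctType determines the non-prime attribute {AcctType} from a non-superkey — 3NF is violated.
No proper subset of a key has a non-prime attribute in its closure, so there is no partial dependency; 2NF holds.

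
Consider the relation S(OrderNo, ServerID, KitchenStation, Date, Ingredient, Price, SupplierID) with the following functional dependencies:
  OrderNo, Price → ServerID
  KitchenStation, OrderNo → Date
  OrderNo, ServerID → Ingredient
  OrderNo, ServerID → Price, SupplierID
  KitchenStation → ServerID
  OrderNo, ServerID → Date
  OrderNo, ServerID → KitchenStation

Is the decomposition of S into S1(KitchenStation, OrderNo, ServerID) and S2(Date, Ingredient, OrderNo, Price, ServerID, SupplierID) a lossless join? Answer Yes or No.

Common attributes: {OrderNo, ServerID}; their closure is {Date, Ingredient, KitchenStation, OrderNo, Price, ServerID, SupplierID}.
S1 is contained in that closure, so S1 ∩ S2 → S1 holds and the join is lossless.

Yes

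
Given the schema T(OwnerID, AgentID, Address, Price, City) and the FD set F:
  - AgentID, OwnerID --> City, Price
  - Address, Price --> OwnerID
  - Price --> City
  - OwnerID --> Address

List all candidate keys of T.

Attributes never on any right-hand side: {AgentID} — every candidate key must contain it.
{AgentID, OwnerID}⁺ = {Address, AgentID, City, OwnerID, Price} — all of the relation — so {AgentID, OwnerID} is a candidate key.
{Address, AgentID, Price}⁺ = {Address, AgentID, City, OwnerID, Price} — all of the relation — so {Address, AgentID, Price} is a candidate key.
These are minimal and exhaustive — every other superkey contains one of them.

{Address, AgentID, Price}, {AgentID, OwnerID}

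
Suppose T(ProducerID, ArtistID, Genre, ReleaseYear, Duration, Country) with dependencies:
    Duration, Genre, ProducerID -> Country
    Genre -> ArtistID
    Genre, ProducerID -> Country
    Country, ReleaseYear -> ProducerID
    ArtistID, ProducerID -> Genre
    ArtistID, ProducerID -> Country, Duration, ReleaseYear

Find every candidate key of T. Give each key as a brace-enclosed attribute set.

{ArtistID, Country, ReleaseYear}, {ArtistID, ProducerID}, {Country, Genre, ReleaseYear}, {Genre, ProducerID}

{ArtistID, ProducerID}⁺ = {ArtistID, Country, Duration, Genre, ProducerID, ReleaseYear}, which is every attribute, so {ArtistID, ProducerID} is a candidate key.
{Genre, ProducerID}⁺ = {ArtistID, Country, Duration, Genre, ProducerID, ReleaseYear}, which is every attribute, so {Genre, ProducerID} is a candidate key.
{ArtistID, Country, ReleaseYear}⁺ = {ArtistID, Country, Duration, Genre, ProducerID, ReleaseYear}, which is every attribute, so {ArtistID, Country, ReleaseYear} is a candidate key.
{Country, Genre, ReleaseYear}⁺ = {ArtistID, Country, Duration, Genre, ProducerID, ReleaseYear}, which is every attribute, so {Country, Genre, ReleaseYear} is a candidate key.
These are minimal and exhaustive — every other superkey contains one of them.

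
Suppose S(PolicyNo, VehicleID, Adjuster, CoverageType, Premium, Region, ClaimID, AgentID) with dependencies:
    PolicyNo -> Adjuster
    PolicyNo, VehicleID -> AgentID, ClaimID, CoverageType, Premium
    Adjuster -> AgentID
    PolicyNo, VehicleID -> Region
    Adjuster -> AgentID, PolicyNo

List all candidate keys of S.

{Adjuster, VehicleID}, {PolicyNo, VehicleID}

{VehicleID} never appears on the right of any FD, so every key must include it.
{Adjuster, VehicleID}⁺ = {Adjuster, AgentID, ClaimID, CoverageType, PolicyNo, Premium, Region, VehicleID} — all of the relation — so {Adjuster, VehicleID} is a candidate key.
{PolicyNo, VehicleID}⁺ = {Adjuster, AgentID, ClaimID, CoverageType, PolicyNo, Premium, Region, VehicleID} — all of the relation — so {PolicyNo, VehicleID} is a candidate key.
Any other superkey properly contains one of these, so there are no further candidate keys.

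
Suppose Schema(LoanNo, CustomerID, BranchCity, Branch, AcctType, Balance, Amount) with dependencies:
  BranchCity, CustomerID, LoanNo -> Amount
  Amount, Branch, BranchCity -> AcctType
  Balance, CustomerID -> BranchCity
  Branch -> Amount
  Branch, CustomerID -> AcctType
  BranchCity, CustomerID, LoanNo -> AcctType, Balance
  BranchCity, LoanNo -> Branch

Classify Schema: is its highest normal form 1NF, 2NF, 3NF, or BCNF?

1NF

Candidate keys: {Balance, CustomerID, LoanNo}, {BranchCity, CustomerID, LoanNo}. Prime attributes: {Balance, BranchCity, CustomerID, LoanNo}.
Amount, Branch, BranchCity -> AcctType: {Amount, Branch, BranchCity}⁺ = {AcctType, Amount, Branch, BranchCity}, which is not all of the attributes, so the left side is not a superkey — BCNF is violated.
Because {AcctType} is non-prime and the left side of Amount, Branch, BranchCity -> AcctType is not a superkey, the relation is not in 3NF.
{BranchCity, LoanNo} is a proper subset of the key {BranchCity, CustomerID, LoanNo}, and {BranchCity, LoanNo}⁺ contains the non-prime attributes {AcctType, Amount, Branch} — a partial dependency, so 2NF is violated.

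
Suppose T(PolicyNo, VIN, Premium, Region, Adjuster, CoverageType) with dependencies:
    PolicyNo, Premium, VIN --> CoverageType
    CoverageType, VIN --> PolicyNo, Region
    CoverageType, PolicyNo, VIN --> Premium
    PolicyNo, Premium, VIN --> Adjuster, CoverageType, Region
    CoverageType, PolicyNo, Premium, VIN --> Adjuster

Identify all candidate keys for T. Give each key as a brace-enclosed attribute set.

{CoverageType, VIN}, {PolicyNo, Premium, VIN}

{VIN} never appears on the right of any FD, so every key must include it.
{CoverageType, VIN}⁺ = {Adjuster, CoverageType, PolicyNo, Premium, Region, VIN}, which is every attribute, so {CoverageType, VIN} is a candidate key.
{PolicyNo, Premium, VIN}⁺ = {Adjuster, CoverageType, PolicyNo, Premium, Region, VIN}, which is every attribute, so {PolicyNo, Premium, VIN} is a candidate key.
These are minimal and exhaustive — every other superkey contains one of them.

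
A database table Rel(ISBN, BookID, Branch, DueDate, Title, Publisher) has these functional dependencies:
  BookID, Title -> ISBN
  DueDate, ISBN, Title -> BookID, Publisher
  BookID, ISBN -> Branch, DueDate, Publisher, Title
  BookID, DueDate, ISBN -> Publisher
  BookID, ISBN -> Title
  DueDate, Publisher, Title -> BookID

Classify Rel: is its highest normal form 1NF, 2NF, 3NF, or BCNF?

BCNF

Candidate keys: {BookID, ISBN}, {BookID, Title}, {DueDate, ISBN, Title}, {DueDate, Publisher, Title}. Prime attributes: {BookID, DueDate, ISBN, Publisher, Title}.
The left-hand side of every FD is a superkey, so BCNF is satisfied.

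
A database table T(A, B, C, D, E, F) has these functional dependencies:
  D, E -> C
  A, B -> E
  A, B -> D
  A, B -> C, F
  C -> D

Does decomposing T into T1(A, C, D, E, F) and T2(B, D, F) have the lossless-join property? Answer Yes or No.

Common attributes: {D, F}; their closure is {D, F}.
Neither T1 nor T2 is contained in that closure, so the decomposition is lossy.

No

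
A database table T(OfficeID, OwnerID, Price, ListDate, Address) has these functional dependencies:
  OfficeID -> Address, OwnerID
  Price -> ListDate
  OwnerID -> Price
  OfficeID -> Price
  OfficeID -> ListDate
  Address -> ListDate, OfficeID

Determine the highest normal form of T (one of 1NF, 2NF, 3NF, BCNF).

2NF

Candidate keys: {Address}, {OfficeID}. Prime attributes: {Address, OfficeID}.
Price -> ListDate breaks BCNF: {Price}⁺ = {ListDate, Price}, so {Price} is not a superkey.
Because {ListDate} is non-prime and the left side of Price -> ListDate is not a superkey, the relation is not in 3NF.
With only single-attribute keys there can be no partial dependency, so 2NF holds.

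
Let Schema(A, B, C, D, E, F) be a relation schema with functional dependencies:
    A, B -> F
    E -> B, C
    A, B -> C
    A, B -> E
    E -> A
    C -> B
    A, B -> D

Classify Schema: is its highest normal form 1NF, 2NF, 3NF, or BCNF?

3NF

Candidate keys: {A, B}, {A, C}, {E}. Prime attributes: {A, B, C, E}.
C -> B breaks BCNF: {C}⁺ = {B, C}, so {C} is not a superkey.
But every attribute on its right side ({B}) is prime, and the same holds for every other non-superkey FD, so 3NF still holds.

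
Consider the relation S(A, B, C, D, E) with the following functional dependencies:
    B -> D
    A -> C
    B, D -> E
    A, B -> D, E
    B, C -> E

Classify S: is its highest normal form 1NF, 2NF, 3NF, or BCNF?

Candidate key: {A, B}. Prime attributes: {A, B}.
B -> D: {B}⁺ = {B, D, E}, which is not all of the attributes, so the left side is not a superkey — BCNF is violated.
B -> D determines the non-prime attribute {D} from a non-superkey — 3NF is violated.
The proper key subset {A} of {A, B} determines non-prime {C}, so the relation is not even in 2NF.

1NF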